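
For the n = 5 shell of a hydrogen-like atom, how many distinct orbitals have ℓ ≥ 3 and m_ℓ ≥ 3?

3

Contributions: ℓ=3 → 1; ℓ=4 → 2.
Total orbitals: 1 + 2 = 3.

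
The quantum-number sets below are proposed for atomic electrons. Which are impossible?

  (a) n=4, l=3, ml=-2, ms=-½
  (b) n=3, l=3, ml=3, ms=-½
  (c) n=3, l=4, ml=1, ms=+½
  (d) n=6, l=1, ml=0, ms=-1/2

(b) has l = 3 ≥ n = 3, violating 0 ≤ l ≤ n−1.
(c) has l = 4 ≥ n = 3, violating 0 ≤ l ≤ n−1.
The remaining sets (a), (d) satisfy all four rules.

(b) and (c)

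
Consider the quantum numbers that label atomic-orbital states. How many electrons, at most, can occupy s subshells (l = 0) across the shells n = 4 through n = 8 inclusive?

10

An s subshell (l = 0) exists for every n ≥ 1, so shells n = 4, 5, 6, 7, 8 each contribute one — 5 subshells.
Since each s subshell holds 2(2·0+1) = 2 electrons, the total is 5 × 2 = 10.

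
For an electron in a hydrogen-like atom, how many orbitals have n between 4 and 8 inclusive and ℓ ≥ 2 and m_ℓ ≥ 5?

Go shell by shell, enumerating (ℓ, m_ℓ) with ℓ ≥ 2 and m_ℓ ≥ 5:
n=6 → 1; n=7 → 3; n=8 → 6.
Total orbitals: 1 + 3 + 6 = 10.

10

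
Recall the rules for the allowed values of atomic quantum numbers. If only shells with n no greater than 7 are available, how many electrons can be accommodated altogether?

280

Total orbitals = 1² + 2² + 3² + 4² + 5² + 6² + 7² = 140. Doubling for spin gives 280 electrons.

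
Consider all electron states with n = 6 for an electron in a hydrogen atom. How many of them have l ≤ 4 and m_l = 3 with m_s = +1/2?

2

The n = 6 shell has l = 0 through 5; check each.
Orbitals with l ≤ 4 and m_l = 3, by l: l=3 → 1; l=4 → 1.
Orbitals: 1 + 1 = 2. With m_s fixed to a single value there is one state per orbital, giving 2 states.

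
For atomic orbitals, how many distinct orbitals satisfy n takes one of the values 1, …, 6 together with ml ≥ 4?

4

Per-shell orbital counts meeting the constraint:
n=5 → 1; n=6 → 3.
Total orbitals: 1 + 3 = 4.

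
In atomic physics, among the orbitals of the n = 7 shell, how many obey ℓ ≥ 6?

13

For n = 7, ℓ ranges over 0 … 6.
Contributions: ℓ=6 → 13.
Total orbitals: 13.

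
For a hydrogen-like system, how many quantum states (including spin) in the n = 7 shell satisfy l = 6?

For n = 7, l ranges over 0 … 6.
Contributions: l=6 → 13.
Orbitals: 13. Each orbital carries two spin states, so 13 × 2 = 26 states.

26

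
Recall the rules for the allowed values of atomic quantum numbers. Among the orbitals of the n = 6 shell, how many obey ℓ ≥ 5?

Go through ℓ = 0, …, 5 (the values permitted for n = 6).
Contributions: ℓ=5 → 11.
Total orbitals: 11.

11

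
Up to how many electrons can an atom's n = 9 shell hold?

162

A shell holds 2n² electrons: 2 × 9² = 2 × 81 = 162.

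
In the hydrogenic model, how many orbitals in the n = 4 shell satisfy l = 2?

5

Contributions: l=2 → 5.
Total orbitals: 5.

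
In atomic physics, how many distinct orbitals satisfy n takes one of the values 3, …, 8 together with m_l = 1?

27

For each n in the range, tally the orbitals obeying m_l = 1:
n=3 → 2; n=4 → 3; n=5 → 4; n=6 → 5; n=7 → 6; n=8 → 7.
Total orbitals: 2 + 3 + 4 + 5 + 6 + 7 = 27.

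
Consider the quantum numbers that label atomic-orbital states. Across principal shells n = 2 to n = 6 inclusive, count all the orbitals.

Shell n has n² orbitals: 2²=4 + 3²=9 + 4²=16 + 5²=25 + 6²=36 = 90 orbitals.

90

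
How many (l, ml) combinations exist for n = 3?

9

The n = 3 shell contains n² = 3² = 9 orbitals.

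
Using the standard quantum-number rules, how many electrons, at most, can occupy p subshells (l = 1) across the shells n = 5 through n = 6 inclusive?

A p subshell (l = 1) exists for every n ≥ 2, so shells n = 5, 6 each contribute one — 2 subshells.
Since each p subshell holds 2(2·1+1) = 6 electrons, the total is 2 × 6 = 12.

12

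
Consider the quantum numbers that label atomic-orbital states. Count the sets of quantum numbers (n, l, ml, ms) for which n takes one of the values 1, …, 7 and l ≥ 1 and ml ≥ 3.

For each n in the range, tally the orbitals obeying l ≥ 1 and ml ≥ 3:
n=4 → 1; n=5 → 3; n=6 → 6; n=7 → 10.
Orbitals: 1 + 3 + 6 + 10 = 20. Including both spin states (ms = ±1/2) gives 2 × 20 = 40 states.

40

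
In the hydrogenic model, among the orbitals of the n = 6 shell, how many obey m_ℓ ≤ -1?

15

The n = 6 shell has ℓ = 0 through 5; check each.
Orbitals with m_ℓ ≤ -1, by ℓ: ℓ=1 → 1; ℓ=2 → 2; ℓ=3 → 3; ℓ=4 → 4; ℓ=5 → 5.
Total orbitals: 1 + 2 + 3 + 4 + 5 = 15.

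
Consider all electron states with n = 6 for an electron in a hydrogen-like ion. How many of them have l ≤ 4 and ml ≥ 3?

6

With n = 6 the allowed l are 0, 1, …, 5.
Orbitals with l ≤ 4 and ml ≥ 3, by l: l=3 → 1; l=4 → 2.
Orbitals: 1 + 2 = 3. Each orbital carries two spin states, so 3 × 2 = 6 states.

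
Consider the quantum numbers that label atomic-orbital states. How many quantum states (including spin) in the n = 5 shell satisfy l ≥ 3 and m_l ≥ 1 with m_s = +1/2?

7

With n = 5 the allowed l are 0, 1, …, 4.
Orbitals with l ≥ 3 and m_l ≥ 1, by l: l=3 → 3; l=4 → 4.
Orbitals: 3 + 4 = 7. With m_s fixed to a single value there is one state per orbital, giving 7 states.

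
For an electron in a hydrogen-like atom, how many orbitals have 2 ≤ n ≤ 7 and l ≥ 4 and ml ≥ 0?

34

Treat each shell separately and count matching orbitals:
n=5 → 5; n=6 → 11; n=7 → 18.
Total orbitals: 5 + 11 + 18 = 34.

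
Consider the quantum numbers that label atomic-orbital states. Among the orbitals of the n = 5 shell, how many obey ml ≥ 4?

Go through l = 0, …, 4 (the values permitted for n = 5).
Contributions: l=4 → 1.
Total orbitals: 1.

1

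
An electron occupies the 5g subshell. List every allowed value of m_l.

-4, -3, -2, -1, 0, 1, 2, 3, 4

The 5g subshell has l = 4, and m_l takes every integer from −l to +l. With l = 4 that gives the 9 values -4, -3, -2, -1, 0, 1, 2, 3, 4.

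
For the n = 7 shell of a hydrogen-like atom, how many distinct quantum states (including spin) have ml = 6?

2

With n = 7 the allowed l are 0, 1, …, 6.
Contributions: l=6 → 1.
Orbitals: 1. Each orbital carries two spin states, so 1 × 2 = 2 states.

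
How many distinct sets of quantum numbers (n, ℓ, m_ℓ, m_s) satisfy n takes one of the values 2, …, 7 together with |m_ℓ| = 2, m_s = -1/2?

30

Treat each shell separately and count matching orbitals:
n=3 → 2; n=4 → 4; n=5 → 6; n=6 → 8; n=7 → 10.
Orbitals: 2 + 4 + 6 + 8 + 10 = 30. With m_s fixed to -1/2 there is one state per orbital, so 30 states.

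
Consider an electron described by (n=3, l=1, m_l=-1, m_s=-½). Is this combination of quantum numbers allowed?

n = 3 is a positive integer. l = 1 satisfies 0 ≤ l ≤ n−1 = 2. m_l = -1 lies in the range −l … +l (here −1 … 1). m_s = -1/2 is one of ±1/2.
All four constraints are satisfied.

Valid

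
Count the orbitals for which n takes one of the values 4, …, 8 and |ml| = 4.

Work shell by shell — for each n, count the (l, ml) pairs that satisfy |ml| = 4:
n=5 → 2; n=6 → 4; n=7 → 6; n=8 → 8.
Total orbitals: 2 + 4 + 6 + 8 = 20.

20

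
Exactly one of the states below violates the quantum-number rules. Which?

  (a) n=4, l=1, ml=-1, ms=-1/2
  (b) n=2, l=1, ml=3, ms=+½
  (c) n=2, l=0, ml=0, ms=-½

(b)

(b) has |ml| = 3 > l = 1, violating −l ≤ ml ≤ l.
The remaining sets (a), (c) satisfy all four rules.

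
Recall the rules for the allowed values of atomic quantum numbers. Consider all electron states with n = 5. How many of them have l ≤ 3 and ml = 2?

With n = 5 the allowed l are 0, 1, …, 4.
Orbitals with l ≤ 3 and ml = 2, by l: l=2 → 1; l=3 → 1.
Orbitals: 1 + 1 = 2. Each orbital carries two spin states, so 2 × 2 = 4 states.

4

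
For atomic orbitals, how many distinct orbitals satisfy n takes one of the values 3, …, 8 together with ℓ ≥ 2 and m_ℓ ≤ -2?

56

Go shell by shell, enumerating (ℓ, m_ℓ) with ℓ ≥ 2 and m_ℓ ≤ -2:
n=3 → 1; n=4 → 3; n=5 → 6; n=6 → 10; n=7 → 15; n=8 → 21.
Total orbitals: 1 + 3 + 6 + 10 + 15 + 21 = 56.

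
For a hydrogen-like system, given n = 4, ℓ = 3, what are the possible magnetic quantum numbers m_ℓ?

m_ℓ takes every integer from −ℓ to +ℓ. With ℓ = 3 that gives the 7 values -3, -2, -1, 0, 1, 2, 3.

-3, -2, -1, 0, 1, 2, 3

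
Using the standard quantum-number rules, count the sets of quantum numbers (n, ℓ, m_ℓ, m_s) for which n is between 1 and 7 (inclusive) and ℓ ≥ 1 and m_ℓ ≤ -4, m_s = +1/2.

10

Count contributing orbitals for each principal shell:
n=5 → 1; n=6 → 3; n=7 → 6.
Orbitals: 1 + 3 + 6 = 10. With m_s fixed to +1/2 there is one state per orbital, so 10 states.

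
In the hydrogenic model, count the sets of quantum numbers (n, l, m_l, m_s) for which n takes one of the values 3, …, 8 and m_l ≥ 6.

Go shell by shell, enumerating (l, m_l) with m_l ≥ 6:
n=7 → 1; n=8 → 3.
Orbitals: 1 + 3 = 4. Including both spin states (m_s = ±1/2) gives 2 × 4 = 8 states.

8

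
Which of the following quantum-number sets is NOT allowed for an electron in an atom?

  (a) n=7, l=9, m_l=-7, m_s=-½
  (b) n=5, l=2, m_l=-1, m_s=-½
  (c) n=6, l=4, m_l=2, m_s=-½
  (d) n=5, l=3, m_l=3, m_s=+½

(a) has l = 9 ≥ n = 7, violating 0 ≤ l ≤ n−1.
The remaining sets (b), (c), (d) satisfy all four rules.

(a)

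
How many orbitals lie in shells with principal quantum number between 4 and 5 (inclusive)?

Shell n has n² orbitals: 4²=16 + 5²=25 = 41 orbitals.

41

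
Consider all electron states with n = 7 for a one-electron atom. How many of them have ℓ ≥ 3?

80

With n = 7 the allowed ℓ are 0, 1, …, 6.
The (ℓ, m_ℓ) pairs meeting ℓ ≥ 3 give: ℓ=3 → 7; ℓ=4 → 9; ℓ=5 → 11; ℓ=6 → 13.
Orbitals: 7 + 9 + 11 + 13 = 40. Each orbital carries two spin states, so 40 × 2 = 80 states.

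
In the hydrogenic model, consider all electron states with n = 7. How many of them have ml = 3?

8

The n = 7 shell has l = 0 through 6; check each.
Contributions: l=3 → 1; l=4 → 1; l=5 → 1; l=6 → 1.
Orbitals: 1 + 1 + 1 + 1 = 4. Each orbital carries two spin states, so 4 × 2 = 8 states.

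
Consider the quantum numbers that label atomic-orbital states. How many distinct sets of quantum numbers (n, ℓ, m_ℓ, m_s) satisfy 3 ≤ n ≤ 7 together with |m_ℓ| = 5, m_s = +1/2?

Go shell by shell, enumerating (ℓ, m_ℓ) with |m_ℓ| = 5:
n=6 → 2; n=7 → 4.
Orbitals: 2 + 4 = 6. With m_s fixed to +1/2 there is one state per orbital, so 6 states.

6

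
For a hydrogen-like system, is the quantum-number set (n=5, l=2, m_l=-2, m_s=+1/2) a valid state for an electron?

Allowed

n = 5 is a positive integer. l = 2 satisfies 0 ≤ l ≤ n−1 = 4. m_l = -2 lies in the range −l … +l (here −2 … 2). m_s = +1/2 is one of ±1/2.
All four constraints are satisfied.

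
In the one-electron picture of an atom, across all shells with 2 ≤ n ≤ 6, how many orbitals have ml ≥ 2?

Work shell by shell — for each n, count the (l, ml) pairs that satisfy ml ≥ 2:
n=3 → 1; n=4 → 3; n=5 → 6; n=6 → 10.
Total orbitals: 1 + 3 + 6 + 10 = 20.

20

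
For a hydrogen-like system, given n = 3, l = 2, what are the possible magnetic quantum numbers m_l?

m_l takes every integer from −l to +l. With l = 2 that gives the 5 values -2, -1, 0, 1, 2.

-2, -1, 0, 1, 2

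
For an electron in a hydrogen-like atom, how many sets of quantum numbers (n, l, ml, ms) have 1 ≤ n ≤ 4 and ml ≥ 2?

Go shell by shell, enumerating (l, ml) with ml ≥ 2:
n=3 → 1; n=4 → 3.
Orbitals: 1 + 3 = 4. Including both spin states (ms = ±1/2) gives 2 × 4 = 8 states.

8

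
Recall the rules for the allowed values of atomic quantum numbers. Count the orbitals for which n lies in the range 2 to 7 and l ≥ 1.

133

For each n in the range, tally the orbitals obeying l ≥ 1:
n=2 → 3; n=3 → 8; n=4 → 15; n=5 → 24; n=6 → 35; n=7 → 48.
Total orbitals: 3 + 8 + 15 + 24 + 35 + 48 = 133.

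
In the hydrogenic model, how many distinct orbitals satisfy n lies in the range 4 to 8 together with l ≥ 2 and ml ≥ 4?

20

For each n in the range, tally the orbitals obeying l ≥ 2 and ml ≥ 4:
n=5 → 1; n=6 → 3; n=7 → 6; n=8 → 10.
Total orbitals: 1 + 3 + 6 + 10 = 20.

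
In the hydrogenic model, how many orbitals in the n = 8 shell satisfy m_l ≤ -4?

With n = 8 the allowed l are 0, 1, …, 7.
Orbitals with m_l ≤ -4, by l: l=4 → 1; l=5 → 2; l=6 → 3; l=7 → 4.
Total orbitals: 1 + 2 + 3 + 4 = 10.

10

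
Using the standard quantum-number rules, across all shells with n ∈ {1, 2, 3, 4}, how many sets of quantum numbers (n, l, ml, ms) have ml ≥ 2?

8

Go shell by shell, enumerating (l, ml) with ml ≥ 2:
n=3 → 1; n=4 → 3.
Orbitals: 1 + 3 = 4. Including both spin states (ms = ±1/2) gives 2 × 4 = 8 states.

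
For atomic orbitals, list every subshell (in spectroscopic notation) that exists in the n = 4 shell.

4s, 4p, 4d, 4f

For n = 4, ℓ runs from 0 to 3. In spectroscopic notation ℓ = 0,1,2,… ↔ s,p,d,f,g,h,i, so the subshells are 4s, 4p, 4d, 4f.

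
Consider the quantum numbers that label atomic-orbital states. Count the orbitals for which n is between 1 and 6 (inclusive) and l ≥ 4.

Go shell by shell, enumerating (l, m_l) with l ≥ 4:
n=5 → 9; n=6 → 20.
Total orbitals: 9 + 20 = 29.

29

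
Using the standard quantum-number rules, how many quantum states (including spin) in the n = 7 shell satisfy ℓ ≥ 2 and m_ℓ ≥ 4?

12

Orbitals with ℓ ≥ 2 and m_ℓ ≥ 4, by ℓ: ℓ=4 → 1; ℓ=5 → 2; ℓ=6 → 3.
Orbitals: 1 + 2 + 3 = 6. Each orbital carries two spin states, so 6 × 2 = 12 states.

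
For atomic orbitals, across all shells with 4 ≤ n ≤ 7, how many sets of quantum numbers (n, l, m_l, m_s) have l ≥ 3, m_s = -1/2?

90

Per-shell orbital counts meeting the constraint:
n=4 → 7; n=5 → 16; n=6 → 27; n=7 → 40.
Orbitals: 7 + 16 + 27 + 40 = 90. With m_s fixed to -1/2 there is one state per orbital, so 90 states.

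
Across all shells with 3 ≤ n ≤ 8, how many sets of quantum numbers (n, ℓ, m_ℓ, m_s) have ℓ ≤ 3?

178

Work shell by shell — for each n, count the (ℓ, m_ℓ) pairs that satisfy ℓ ≤ 3:
n=3 → 9; n=4 → 16; n=5 → 16; n=6 → 16; n=7 → 16; n=8 → 16.
Orbitals: 9 + 16 + 16 + 16 + 16 + 16 = 89. Including both spin states (m_s = ±1/2) gives 2 × 89 = 178 states.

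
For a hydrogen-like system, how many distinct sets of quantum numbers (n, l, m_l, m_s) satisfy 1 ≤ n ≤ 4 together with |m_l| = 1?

Treat each shell separately and count matching orbitals:
n=2 → 2; n=3 → 4; n=4 → 6.
Orbitals: 2 + 4 + 6 = 12. Including both spin states (m_s = ±1/2) gives 2 × 12 = 24 states.

24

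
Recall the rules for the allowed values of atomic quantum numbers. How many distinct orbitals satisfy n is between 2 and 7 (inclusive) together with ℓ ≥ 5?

Work shell by shell — for each n, count the (ℓ, m_ℓ) pairs that satisfy ℓ ≥ 5:
n=6 → 11; n=7 → 24.
Total orbitals: 11 + 24 = 35.

35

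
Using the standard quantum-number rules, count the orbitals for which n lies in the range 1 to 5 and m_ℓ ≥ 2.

Go shell by shell, enumerating (ℓ, m_ℓ) with m_ℓ ≥ 2:
n=3 → 1; n=4 → 3; n=5 → 6.
Total orbitals: 1 + 3 + 6 = 10.

10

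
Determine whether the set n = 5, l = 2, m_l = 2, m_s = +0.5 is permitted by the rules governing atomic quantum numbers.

n = 5 is a positive integer. l = 2 satisfies 0 ≤ l ≤ n−1 = 4. m_l = 2 lies in the range −l … +l (here −2 … 2). m_s = +1/2 is one of ±1/2.
All four constraints are satisfied.

Yes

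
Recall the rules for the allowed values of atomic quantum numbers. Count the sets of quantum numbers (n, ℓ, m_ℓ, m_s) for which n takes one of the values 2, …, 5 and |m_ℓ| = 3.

Count contributing orbitals for each principal shell:
n=4 → 2; n=5 → 4.
Orbitals: 2 + 4 = 6. Including both spin states (m_s = ±1/2) gives 2 × 6 = 12 states.

12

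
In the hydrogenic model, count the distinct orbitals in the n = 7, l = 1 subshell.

A subshell has 2l+1 orbitals; with l = 1, that's 3.

3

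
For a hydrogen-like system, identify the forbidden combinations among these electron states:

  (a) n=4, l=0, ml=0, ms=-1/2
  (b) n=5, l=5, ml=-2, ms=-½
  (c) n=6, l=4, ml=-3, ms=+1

(b) and (c)

(b) has l = 5 ≥ n = 5, violating 0 ≤ l ≤ n−1.
(c) has ms = +1, but an electron's spin must be ±1/2.
The remaining set (a) satisfies all four rules.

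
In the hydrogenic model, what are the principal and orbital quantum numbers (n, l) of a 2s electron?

n = 2, l = 0

The leading integer gives n = 2; the letter 's' means l = 0.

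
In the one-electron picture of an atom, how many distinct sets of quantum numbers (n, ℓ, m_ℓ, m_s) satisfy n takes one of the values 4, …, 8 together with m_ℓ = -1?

50

Go shell by shell, enumerating (ℓ, m_ℓ) with m_ℓ = -1:
n=4 → 3; n=5 → 4; n=6 → 5; n=7 → 6; n=8 → 7.
Orbitals: 3 + 4 + 5 + 6 + 7 = 25. Including both spin states (m_s = ±1/2) gives 2 × 25 = 50 states.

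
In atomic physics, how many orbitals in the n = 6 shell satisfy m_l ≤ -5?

With n = 6 the allowed l are 0, 1, …, 5.
Contributions: l=5 → 1.
Total orbitals: 1.

1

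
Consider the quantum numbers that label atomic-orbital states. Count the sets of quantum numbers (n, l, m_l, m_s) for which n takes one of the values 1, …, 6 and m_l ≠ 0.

For each n in the range, tally the orbitals obeying m_l ≠ 0:
n=2 → 2; n=3 → 6; n=4 → 12; n=5 → 20; n=6 → 30.
Orbitals: 2 + 6 + 12 + 20 + 30 = 70. Including both spin states (m_s = ±1/2) gives 2 × 70 = 140 states.

140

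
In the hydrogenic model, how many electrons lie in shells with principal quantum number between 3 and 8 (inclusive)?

Shell n has n² orbitals: 3²=9 + 4²=16 + 5²=25 + 6²=36 + 7²=49 + 8²=64 = 199 orbitals.
Two spin states per orbital: 2 × 199 = 398 electrons.

398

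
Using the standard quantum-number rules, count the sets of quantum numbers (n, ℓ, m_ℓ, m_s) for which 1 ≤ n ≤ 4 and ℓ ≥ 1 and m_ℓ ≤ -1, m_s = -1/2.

Per-shell orbital counts meeting the constraint:
n=2 → 1; n=3 → 3; n=4 → 6.
Orbitals: 1 + 3 + 6 = 10. With m_s fixed to -1/2 there is one state per orbital, so 10 states.

10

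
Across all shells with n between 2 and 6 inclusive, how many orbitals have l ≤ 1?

20

Treat each shell separately and count matching orbitals:
n=2 → 4; n=3 → 4; n=4 → 4; n=5 → 4; n=6 → 4.
Total orbitals: 4 + 4 + 4 + 4 + 4 = 20.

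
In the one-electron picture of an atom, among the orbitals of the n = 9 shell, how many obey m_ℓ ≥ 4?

15

Go through ℓ = 0, …, 8 (the values permitted for n = 9).
Contributions: ℓ=4 → 1; ℓ=5 → 2; ℓ=6 → 3; ℓ=7 → 4; ℓ=8 → 5.
Total orbitals: 1 + 2 + 3 + 4 + 5 = 15.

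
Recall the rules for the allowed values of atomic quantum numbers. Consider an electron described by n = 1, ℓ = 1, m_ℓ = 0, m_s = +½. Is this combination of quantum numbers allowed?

No

The orbital quantum number must satisfy 0 ≤ ℓ ≤ n−1. With n = 1 the allowed ℓ values are 0, so ℓ = 1 is out of range.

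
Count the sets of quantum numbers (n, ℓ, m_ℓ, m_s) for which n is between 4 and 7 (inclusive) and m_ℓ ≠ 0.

Count contributing orbitals for each principal shell:
n=4 → 12; n=5 → 20; n=6 → 30; n=7 → 42.
Orbitals: 12 + 20 + 30 + 42 = 104. Including both spin states (m_s = ±1/2) gives 2 × 104 = 208 states.

208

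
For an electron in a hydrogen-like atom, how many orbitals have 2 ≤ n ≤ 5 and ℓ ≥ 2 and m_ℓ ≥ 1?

16

Per-shell orbital counts meeting the constraint:
n=3 → 2; n=4 → 5; n=5 → 9.
Total orbitals: 2 + 5 + 9 = 16.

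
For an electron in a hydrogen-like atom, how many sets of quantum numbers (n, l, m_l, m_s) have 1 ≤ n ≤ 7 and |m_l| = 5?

12

Count contributing orbitals for each principal shell:
n=6 → 2; n=7 → 4.
Orbitals: 2 + 4 = 6. Including both spin states (m_s = ±1/2) gives 2 × 6 = 12 states.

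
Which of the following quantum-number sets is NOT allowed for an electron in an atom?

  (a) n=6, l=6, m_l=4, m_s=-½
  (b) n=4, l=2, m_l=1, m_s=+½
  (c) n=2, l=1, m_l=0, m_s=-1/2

(a)

(a) has l = 6 ≥ n = 6, violating 0 ≤ l ≤ n−1.
The remaining sets (b), (c) satisfy all four rules.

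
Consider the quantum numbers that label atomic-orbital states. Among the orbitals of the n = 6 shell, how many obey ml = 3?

For n = 6, l ranges over 0 … 5.
Orbitals with ml = 3, by l: l=3 → 1; l=4 → 1; l=5 → 1.
Total orbitals: 1 + 1 + 1 = 3.

3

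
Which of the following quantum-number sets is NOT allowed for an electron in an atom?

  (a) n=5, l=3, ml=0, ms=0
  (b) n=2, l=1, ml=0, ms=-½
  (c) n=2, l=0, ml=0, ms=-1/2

(a)

(a) has ms = 0, but an electron's spin must be ±1/2.
The remaining sets (b), (c) satisfy all four rules.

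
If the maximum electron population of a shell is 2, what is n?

2n² = 2 ⇒ n² = 1 ⇒ n = 1.

n = 1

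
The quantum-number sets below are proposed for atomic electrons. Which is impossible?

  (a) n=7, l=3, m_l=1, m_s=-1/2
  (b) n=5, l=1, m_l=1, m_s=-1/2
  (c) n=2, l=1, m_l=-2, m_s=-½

(c)

(c) has |m_l| = 2 > l = 1, violating −l ≤ m_l ≤ l.
The remaining sets (a), (b) satisfy all four rules.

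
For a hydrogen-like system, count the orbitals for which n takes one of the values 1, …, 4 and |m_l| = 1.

Count contributing orbitals for each principal shell:
n=2 → 2; n=3 → 4; n=4 → 6.
Total orbitals: 2 + 4 + 6 = 12.

12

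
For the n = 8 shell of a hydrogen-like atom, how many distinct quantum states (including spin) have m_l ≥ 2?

Go through l = 0, …, 7 (the values permitted for n = 8).
Contributions: l=2 → 1; l=3 → 2; l=4 → 3; l=5 → 4; l=6 → 5; l=7 → 6.
Orbitals: 1 + 2 + 3 + 4 + 5 + 6 = 21. Each orbital carries two spin states, so 21 × 2 = 42 states.

42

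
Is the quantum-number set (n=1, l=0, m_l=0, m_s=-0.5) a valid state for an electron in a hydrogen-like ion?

Yes

n = 1 is a positive integer. l = 0 satisfies 0 ≤ l ≤ n−1 = 0. m_l = 0 lies in the range −l … +l (here 0). m_s = -1/2 is one of ±1/2.
All four constraints are satisfied.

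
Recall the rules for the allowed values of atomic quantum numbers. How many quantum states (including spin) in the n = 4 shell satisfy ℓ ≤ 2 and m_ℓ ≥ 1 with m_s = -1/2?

3

For n = 4, ℓ ranges over 0 … 3.
Contributions: ℓ=1 → 1; ℓ=2 → 2.
Orbitals: 1 + 2 = 3. With m_s fixed to a single value there is one state per orbital, giving 3 states.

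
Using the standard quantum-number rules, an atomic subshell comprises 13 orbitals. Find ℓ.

2ℓ+1 = 13 gives ℓ = 6.

ℓ = 6 (i)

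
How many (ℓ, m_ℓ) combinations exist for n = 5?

The n = 5 shell contains n² = 5² = 25 orbitals.

25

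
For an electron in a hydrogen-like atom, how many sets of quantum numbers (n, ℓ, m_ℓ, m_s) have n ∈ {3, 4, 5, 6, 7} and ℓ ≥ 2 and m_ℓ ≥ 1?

Per-shell orbital counts meeting the constraint:
n=3 → 2; n=4 → 5; n=5 → 9; n=6 → 14; n=7 → 20.
Orbitals: 2 + 5 + 9 + 14 + 20 = 50. Including both spin states (m_s = ±1/2) gives 2 × 50 = 100 states.

100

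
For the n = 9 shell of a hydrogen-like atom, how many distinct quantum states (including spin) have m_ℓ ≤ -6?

12

Orbitals with m_ℓ ≤ -6, by ℓ: ℓ=6 → 1; ℓ=7 → 2; ℓ=8 → 3.
Orbitals: 1 + 2 + 3 = 6. Each orbital carries two spin states, so 6 × 2 = 12 states.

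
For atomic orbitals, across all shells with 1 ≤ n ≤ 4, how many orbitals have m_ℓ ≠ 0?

20

Per-shell orbital counts meeting the constraint:
n=2 → 2; n=3 → 6; n=4 → 12.
Total orbitals: 2 + 6 + 12 = 20.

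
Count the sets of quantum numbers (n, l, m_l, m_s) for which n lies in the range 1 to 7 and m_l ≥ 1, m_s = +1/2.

Count contributing orbitals for each principal shell:
n=2 → 1; n=3 → 3; n=4 → 6; n=5 → 10; n=6 → 15; n=7 → 21.
Orbitals: 1 + 3 + 6 + 10 + 15 + 21 = 56. With m_s fixed to +1/2 there is one state per orbital, so 56 states.

56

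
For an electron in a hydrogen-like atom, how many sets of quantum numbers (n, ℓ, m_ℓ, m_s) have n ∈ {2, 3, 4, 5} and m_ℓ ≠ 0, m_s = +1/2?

For each n in the range, tally the orbitals obeying m_ℓ ≠ 0:
n=2 → 2; n=3 → 6; n=4 → 12; n=5 → 20.
Orbitals: 2 + 6 + 12 + 20 = 40. With m_s fixed to +1/2 there is one state per orbital, so 40 states.

40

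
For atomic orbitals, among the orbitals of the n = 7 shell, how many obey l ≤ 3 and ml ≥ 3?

Orbitals with l ≤ 3 and ml ≥ 3, by l: l=3 → 1.
Total orbitals: 1.

1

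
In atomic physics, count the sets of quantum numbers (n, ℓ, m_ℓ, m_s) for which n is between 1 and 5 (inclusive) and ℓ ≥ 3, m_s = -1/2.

Count contributing orbitals for each principal shell:
n=4 → 7; n=5 → 16.
Orbitals: 7 + 16 = 23. With m_s fixed to -1/2 there is one state per orbital, so 23 states.

23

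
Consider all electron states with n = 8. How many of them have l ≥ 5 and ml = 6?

4

The n = 8 shell has l = 0 through 7; check each.
Orbitals with l ≥ 5 and ml = 6, by l: l=6 → 1; l=7 → 1.
Orbitals: 1 + 1 = 2. Each orbital carries two spin states, so 2 × 2 = 4 states.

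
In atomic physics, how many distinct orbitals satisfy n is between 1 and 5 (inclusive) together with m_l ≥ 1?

For each n in the range, tally the orbitals obeying m_l ≥ 1:
n=2 → 1; n=3 → 3; n=4 → 6; n=5 → 10.
Total orbitals: 1 + 3 + 6 + 10 = 20.

20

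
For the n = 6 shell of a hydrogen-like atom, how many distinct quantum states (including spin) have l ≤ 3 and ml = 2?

With n = 6 the allowed l are 0, 1, …, 5.
Per l-value: l=2 → 1; l=3 → 1.
Orbitals: 1 + 1 = 2. Each orbital carries two spin states, so 2 × 2 = 4 states.

4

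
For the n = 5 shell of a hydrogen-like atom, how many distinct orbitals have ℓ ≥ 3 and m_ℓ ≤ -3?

Go through ℓ = 0, …, 4 (the values permitted for n = 5).
The (ℓ, m_ℓ) pairs meeting ℓ ≥ 3 and m_ℓ ≤ -3 give: ℓ=3 → 1; ℓ=4 → 2.
Total orbitals: 1 + 2 = 3.

3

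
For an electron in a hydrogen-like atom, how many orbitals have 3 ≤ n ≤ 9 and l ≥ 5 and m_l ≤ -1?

60

Go shell by shell, enumerating (l, m_l) with l ≥ 5 and m_l ≤ -1:
n=6 → 5; n=7 → 11; n=8 → 18; n=9 → 26.
Total orbitals: 5 + 11 + 18 + 26 = 60.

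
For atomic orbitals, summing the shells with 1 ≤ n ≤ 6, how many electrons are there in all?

182

Shell n has n² orbitals: 1²=1 + 2²=4 + 3²=9 + 4²=16 + 5²=25 + 6²=36 = 91 orbitals.
Two spin states per orbital: 2 × 91 = 182 electrons.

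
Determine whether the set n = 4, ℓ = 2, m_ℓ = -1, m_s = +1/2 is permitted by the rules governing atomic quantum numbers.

n = 4 is a positive integer. ℓ = 2 satisfies 0 ≤ ℓ ≤ n−1 = 3. m_ℓ = -1 lies in the range −ℓ … +ℓ (here −2 … 2). m_s = +1/2 is one of ±1/2.
All four constraints are satisfied.

Allowed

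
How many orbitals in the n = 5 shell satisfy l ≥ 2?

For n = 5, l ranges over 0 … 4.
Per l-value: l=2 → 5; l=3 → 7; l=4 → 9.
Total orbitals: 5 + 7 + 9 = 21.

21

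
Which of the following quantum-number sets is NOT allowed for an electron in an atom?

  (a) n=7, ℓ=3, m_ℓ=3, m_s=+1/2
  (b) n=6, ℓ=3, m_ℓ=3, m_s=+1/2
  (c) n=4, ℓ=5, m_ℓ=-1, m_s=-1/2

(c)

(c) has ℓ = 5 ≥ n = 4, violating 0 ≤ ℓ ≤ n−1.
The remaining sets (a), (b) satisfy all four rules.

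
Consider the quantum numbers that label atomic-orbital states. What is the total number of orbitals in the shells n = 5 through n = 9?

Shell n has n² orbitals: 5²=25 + 6²=36 + 7²=49 + 8²=64 + 9²=81 = 255 orbitals.

255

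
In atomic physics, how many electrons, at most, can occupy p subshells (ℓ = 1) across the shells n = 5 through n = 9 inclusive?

A p subshell (ℓ = 1) exists for every n ≥ 2, so shells n = 5, 6, 7, 8, 9 each contribute one — 5 subshells.
Since each p subshell holds 2(2·1+1) = 6 electrons, the total is 5 × 6 = 30.

30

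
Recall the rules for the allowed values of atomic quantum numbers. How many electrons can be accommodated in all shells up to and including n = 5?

Total orbitals = 1² + 2² + 3² + 4² + 5² = 55. Doubling for spin gives 110 electrons.

110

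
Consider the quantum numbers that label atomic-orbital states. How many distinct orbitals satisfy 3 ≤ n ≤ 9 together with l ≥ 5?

130

For each n in the range, tally the orbitals obeying l ≥ 5:
n=6 → 11; n=7 → 24; n=8 → 39; n=9 → 56.
Total orbitals: 11 + 24 + 39 + 56 = 130.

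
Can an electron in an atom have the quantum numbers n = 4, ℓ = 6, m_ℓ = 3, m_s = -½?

The orbital quantum number must satisfy 0 ≤ ℓ ≤ n−1. With n = 4 the allowed ℓ values are 0, 1, 2, 3, so ℓ = 6 is out of range.

Invalid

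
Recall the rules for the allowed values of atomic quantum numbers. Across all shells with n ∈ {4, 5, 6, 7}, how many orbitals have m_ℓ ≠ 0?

104

Count contributing orbitals for each principal shell:
n=4 → 12; n=5 → 20; n=6 → 30; n=7 → 42.
Total orbitals: 12 + 20 + 30 + 42 = 104.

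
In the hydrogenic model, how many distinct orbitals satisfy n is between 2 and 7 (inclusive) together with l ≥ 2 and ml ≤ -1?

50

Go shell by shell, enumerating (l, ml) with l ≥ 2 and ml ≤ -1:
n=3 → 2; n=4 → 5; n=5 → 9; n=6 → 14; n=7 → 20.
Total orbitals: 2 + 5 + 9 + 14 + 20 = 50.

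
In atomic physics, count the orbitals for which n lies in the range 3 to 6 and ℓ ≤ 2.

Work shell by shell — for each n, count the (ℓ, m_ℓ) pairs that satisfy ℓ ≤ 2:
n=3 → 9; n=4 → 9; n=5 → 9; n=6 → 9.
Total orbitals: 9 + 9 + 9 + 9 = 36.

36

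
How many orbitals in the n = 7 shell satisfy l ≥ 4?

With n = 7 the allowed l are 0, 1, …, 6.
Per l-value: l=4 → 9; l=5 → 11; l=6 → 13.
Total orbitals: 9 + 11 + 13 = 33.

33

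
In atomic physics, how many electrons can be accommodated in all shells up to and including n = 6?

182

Total orbitals = 1² + 2² + 3² + 4² + 5² + 6² = 91. Doubling for spin gives 182 electrons.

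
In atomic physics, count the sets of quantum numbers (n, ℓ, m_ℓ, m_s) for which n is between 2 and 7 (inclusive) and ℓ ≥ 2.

230

Count contributing orbitals for each principal shell:
n=3 → 5; n=4 → 12; n=5 → 21; n=6 → 32; n=7 → 45.
Orbitals: 5 + 12 + 21 + 32 + 45 = 115. Including both spin states (m_s = ±1/2) gives 2 × 115 = 230 states.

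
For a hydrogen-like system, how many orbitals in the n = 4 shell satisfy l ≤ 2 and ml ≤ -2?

For n = 4, l ranges over 0 … 3.
Orbitals with l ≤ 2 and ml ≤ -2, by l: l=2 → 1.
Total orbitals: 1.

1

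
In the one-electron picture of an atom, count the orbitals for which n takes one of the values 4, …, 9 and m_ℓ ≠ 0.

Count contributing orbitals for each principal shell:
n=4 → 12; n=5 → 20; n=6 → 30; n=7 → 42; n=8 → 56; n=9 → 72.
Total orbitals: 12 + 20 + 30 + 42 + 56 + 72 = 232.

232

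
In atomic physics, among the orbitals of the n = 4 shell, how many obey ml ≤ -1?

Go through l = 0, …, 3 (the values permitted for n = 4).
Orbitals with ml ≤ -1, by l: l=1 → 1; l=2 → 2; l=3 → 3.
Total orbitals: 1 + 2 + 3 = 6.

6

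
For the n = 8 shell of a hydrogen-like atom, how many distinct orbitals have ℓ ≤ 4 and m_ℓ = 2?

3

For n = 8, ℓ ranges over 0 … 7.
Contributions: ℓ=2 → 1; ℓ=3 → 1; ℓ=4 → 1.
Total orbitals: 1 + 1 + 1 = 3.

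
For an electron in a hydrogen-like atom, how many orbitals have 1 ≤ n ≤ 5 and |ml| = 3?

Go shell by shell, enumerating (l, ml) with |ml| = 3:
n=4 → 2; n=5 → 4.
Total orbitals: 2 + 4 = 6.

6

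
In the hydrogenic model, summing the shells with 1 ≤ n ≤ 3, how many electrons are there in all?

28

Shell n has n² orbitals: 1²=1 + 2²=4 + 3²=9 = 14 orbitals.
Two spin states per orbital: 2 × 14 = 28 electrons.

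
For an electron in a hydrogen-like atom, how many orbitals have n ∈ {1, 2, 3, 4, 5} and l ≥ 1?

Go shell by shell, enumerating (l, ml) with l ≥ 1:
n=2 → 3; n=3 → 8; n=4 → 15; n=5 → 24.
Total orbitals: 3 + 8 + 15 + 24 = 50.

50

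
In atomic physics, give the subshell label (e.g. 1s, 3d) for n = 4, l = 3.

4f

l = 3 corresponds to the letter 'f', so the subshell is 4f.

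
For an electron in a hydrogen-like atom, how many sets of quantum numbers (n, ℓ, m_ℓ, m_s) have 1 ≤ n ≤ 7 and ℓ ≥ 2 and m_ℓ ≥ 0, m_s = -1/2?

65

Per-shell orbital counts meeting the constraint:
n=3 → 3; n=4 → 7; n=5 → 12; n=6 → 18; n=7 → 25.
Orbitals: 3 + 7 + 12 + 18 + 25 = 65. With m_s fixed to -1/2 there is one state per orbital, so 65 states.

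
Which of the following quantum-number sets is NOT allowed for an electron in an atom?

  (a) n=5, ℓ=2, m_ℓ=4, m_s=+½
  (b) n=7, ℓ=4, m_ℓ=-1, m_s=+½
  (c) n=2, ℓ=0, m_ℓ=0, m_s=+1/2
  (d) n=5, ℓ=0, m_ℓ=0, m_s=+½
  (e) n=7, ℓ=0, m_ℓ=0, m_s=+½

(a) has |m_ℓ| = 4 > ℓ = 2, violating −ℓ ≤ m_ℓ ≤ ℓ.
The remaining sets (b), (c), (d), (e) satisfy all four rules.

(a)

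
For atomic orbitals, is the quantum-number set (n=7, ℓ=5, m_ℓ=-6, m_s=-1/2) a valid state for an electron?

The magnetic quantum number must satisfy −ℓ ≤ m_ℓ ≤ ℓ. With ℓ = 5, m_ℓ can only be -5, -4, -3, -2, -1, 0, 1, 2, 3, 4, 5, so m_ℓ = -6 is forbidden.

Not allowed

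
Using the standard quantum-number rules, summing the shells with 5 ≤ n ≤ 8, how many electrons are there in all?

348

Shell n has n² orbitals: 5²=25 + 6²=36 + 7²=49 + 8²=64 = 174 orbitals.
Two spin states per orbital: 2 × 174 = 348 electrons.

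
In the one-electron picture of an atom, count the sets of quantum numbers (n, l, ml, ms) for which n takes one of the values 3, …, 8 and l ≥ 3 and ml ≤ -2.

Count contributing orbitals for each principal shell:
n=4 → 2; n=5 → 5; n=6 → 9; n=7 → 14; n=8 → 20.
Orbitals: 2 + 5 + 9 + 14 + 20 = 50. Including both spin states (ms = ±1/2) gives 2 × 50 = 100 states.

100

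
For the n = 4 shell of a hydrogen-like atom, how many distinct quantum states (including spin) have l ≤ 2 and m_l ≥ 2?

Go through l = 0, …, 3 (the values permitted for n = 4).
Orbitals with l ≤ 2 and m_l ≥ 2, by l: l=2 → 1.
Orbitals: 1. Each orbital carries two spin states, so 1 × 2 = 2 states.

2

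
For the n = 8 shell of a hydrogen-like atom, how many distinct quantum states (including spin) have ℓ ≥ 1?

126

Per ℓ-value: ℓ=1 → 3; ℓ=2 → 5; ℓ=3 → 7; ℓ=4 → 9; ℓ=5 → 11; ℓ=6 → 13; ℓ=7 → 15.
Orbitals: 3 + 5 + 7 + 9 + 11 + 13 + 15 = 63. Each orbital carries two spin states, so 63 × 2 = 126 states.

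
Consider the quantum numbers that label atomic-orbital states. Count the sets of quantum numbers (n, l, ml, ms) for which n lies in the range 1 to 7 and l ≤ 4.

Go shell by shell, enumerating (l, ml) with l ≤ 4:
n=1 → 1; n=2 → 4; n=3 → 9; n=4 → 16; n=5 → 25; n=6 → 25; n=7 → 25.
Orbitals: 1 + 4 + 9 + 16 + 25 + 25 + 25 = 105. Including both spin states (ms = ±1/2) gives 2 × 105 = 210 states.

210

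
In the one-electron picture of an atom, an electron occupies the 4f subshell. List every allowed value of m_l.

-3, -2, -1, 0, 1, 2, 3

The 4f subshell has l = 3, and m_l takes every integer from −l to +l. With l = 3 that gives the 7 values -3, -2, -1, 0, 1, 2, 3.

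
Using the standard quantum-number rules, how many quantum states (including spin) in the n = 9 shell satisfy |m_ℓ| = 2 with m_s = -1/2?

The n = 9 shell has ℓ = 0 through 8; check each.
Orbitals with |m_ℓ| = 2, by ℓ: ℓ=2 → 2; ℓ=3 → 2; ℓ=4 → 2; ℓ=5 → 2; ℓ=6 → 2; ℓ=7 → 2; ℓ=8 → 2.
Orbitals: 2 + 2 + 2 + 2 + 2 + 2 + 2 = 14. With m_s fixed to a single value there is one state per orbital, giving 14 states.

14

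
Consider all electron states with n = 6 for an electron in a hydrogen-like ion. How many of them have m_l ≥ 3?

For n = 6, l ranges over 0 … 5.
Contributions: l=3 → 1; l=4 → 2; l=5 → 3.
Orbitals: 1 + 2 + 3 = 6. Each orbital carries two spin states, so 6 × 2 = 12 states.

12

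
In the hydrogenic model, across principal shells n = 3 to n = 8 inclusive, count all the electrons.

398

Shell n has n² orbitals: 3²=9 + 4²=16 + 5²=25 + 6²=36 + 7²=49 + 8²=64 = 199 orbitals.
Two spin states per orbital: 2 × 199 = 398 electrons.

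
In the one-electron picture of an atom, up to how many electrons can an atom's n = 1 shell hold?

A shell holds 2n² electrons: 2 × 1² = 2 × 1 = 2.

2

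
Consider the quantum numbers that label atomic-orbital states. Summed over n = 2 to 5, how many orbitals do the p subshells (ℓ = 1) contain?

A p subshell (ℓ = 1) exists for every n ≥ 2, so shells n = 2, 3, 4, 5 each contribute one — 4 subshells.
Since each p subshell has 2·1+1 = 3 orbitals, the total is 4 × 3 = 12.

12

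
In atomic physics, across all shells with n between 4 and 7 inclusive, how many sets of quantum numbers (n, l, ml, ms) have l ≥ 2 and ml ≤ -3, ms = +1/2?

20

Treat each shell separately and count matching orbitals:
n=4 → 1; n=5 → 3; n=6 → 6; n=7 → 10.
Orbitals: 1 + 3 + 6 + 10 = 20. With ms fixed to +1/2 there is one state per orbital, so 20 states.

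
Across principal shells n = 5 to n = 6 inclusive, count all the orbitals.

61

Shell n has n² orbitals: 5²=25 + 6²=36 = 61 orbitals.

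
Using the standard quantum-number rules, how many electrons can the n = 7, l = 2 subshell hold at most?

A subshell with l = 2 has 2l+1 = 5 orbitals, each holding 2 electrons (spin ±1/2), so 5 × 2 = 10.

10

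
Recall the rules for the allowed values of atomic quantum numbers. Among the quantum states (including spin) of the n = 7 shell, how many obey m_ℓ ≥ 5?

The n = 7 shell has ℓ = 0 through 6; check each.
Contributions: ℓ=5 → 1; ℓ=6 → 2.
Orbitals: 1 + 2 = 3. Each orbital carries two spin states, so 3 × 2 = 6 states.

6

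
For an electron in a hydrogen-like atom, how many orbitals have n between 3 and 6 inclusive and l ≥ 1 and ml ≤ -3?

10

Go shell by shell, enumerating (l, ml) with l ≥ 1 and ml ≤ -3:
n=4 → 1; n=5 → 3; n=6 → 6.
Total orbitals: 1 + 3 + 6 = 10.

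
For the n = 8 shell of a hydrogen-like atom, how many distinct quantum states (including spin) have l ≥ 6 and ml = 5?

Per l-value: l=6 → 1; l=7 → 1.
Orbitals: 1 + 1 = 2. Each orbital carries two spin states, so 2 × 2 = 4 states.

4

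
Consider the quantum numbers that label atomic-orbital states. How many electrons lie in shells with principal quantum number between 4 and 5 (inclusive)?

Shell n has n² orbitals: 4²=16 + 5²=25 = 41 orbitals.
Two spin states per orbital: 2 × 41 = 82 electrons.

82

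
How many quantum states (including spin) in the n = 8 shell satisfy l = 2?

10

Go through l = 0, …, 7 (the values permitted for n = 8).
Per l-value: l=2 → 5.
Orbitals: 5. Each orbital carries two spin states, so 5 × 2 = 10 states.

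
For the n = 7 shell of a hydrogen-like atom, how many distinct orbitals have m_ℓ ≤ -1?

The n = 7 shell has ℓ = 0 through 6; check each.
Per ℓ-value: ℓ=1 → 1; ℓ=2 → 2; ℓ=3 → 3; ℓ=4 → 4; ℓ=5 → 5; ℓ=6 → 6.
Total orbitals: 1 + 2 + 3 + 4 + 5 + 6 = 21.

21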